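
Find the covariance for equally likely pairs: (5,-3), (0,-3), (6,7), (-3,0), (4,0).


E[X]=12/5, E[Y]=1/5, E[XY]=27/5
Cov(X,Y) = E[XY] - E[X]E[Y] = 27/5 - 12/5*1/5 = 123/25

123/25


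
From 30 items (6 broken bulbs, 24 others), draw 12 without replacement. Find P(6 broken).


P(X=6) = C(6,6)*C(24,6) / C(30,12)
= 1*134596 / 86493225
= 134596/86493225 = 44/28275

44/28275


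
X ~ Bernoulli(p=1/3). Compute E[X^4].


For Bernoulli: X in {0,1}
E[X^4] = 0^4*(1-1/3) + 1^4*1/3 = 1/3

1/3


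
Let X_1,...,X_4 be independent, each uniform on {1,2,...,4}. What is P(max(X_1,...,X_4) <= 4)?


P(max <= 4) = P(all X_i <= 4) = (P(X_1 <= 4))^4
= (4/4)^4 = 1^4 = 1

1


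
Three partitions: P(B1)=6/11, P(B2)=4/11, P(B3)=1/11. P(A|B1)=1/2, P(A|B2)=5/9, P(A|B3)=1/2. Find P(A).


P(A) = P(A|B1)P(B1) + P(A|B2)P(B2) + P(A|B3)P(B3)
= 1/2*6/11 + 5/9*4/11 + 1/2*1/11
= 3/11 + 20/99 + 1/22 = 103/198

103/198


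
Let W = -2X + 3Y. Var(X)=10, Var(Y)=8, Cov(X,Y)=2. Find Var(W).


Var(-2X + 3Y) = (-2)^2*Var(X) + 3^2*Var(Y) + 2*(-2)*3*Cov(X,Y)
= 4*10 + 9*8 - 12*2
= 40 + 72 - 24 = 88

88


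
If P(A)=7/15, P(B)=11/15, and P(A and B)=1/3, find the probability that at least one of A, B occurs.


P(A∪B) = P(A) + P(B) - P(A∩B)
= 7/15 + 11/15 - 1/3 = 13/15

13/15


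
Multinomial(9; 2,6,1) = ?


9! = 362880
Denominator: 2!=2 * 6!=720 * 1!=1
Coefficient = 362880 / 1440 = 252

252


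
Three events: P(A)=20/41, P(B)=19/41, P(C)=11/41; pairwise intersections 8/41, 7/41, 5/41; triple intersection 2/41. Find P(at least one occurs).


P(A∪B∪C) = P(A)+P(B)+P(C) - P(AB)-P(AC)-P(BC) + P(ABC)
= 20/41+19/41+11/41 - 8/41-7/41-5/41 + 2/41
= 32/41

32/41


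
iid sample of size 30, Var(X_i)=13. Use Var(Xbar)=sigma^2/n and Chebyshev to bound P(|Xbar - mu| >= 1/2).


Var(Xbar) = Var(X)/n = 13/30
Chebyshev: P(|Xbar-mu| >= 1/2) <= Var(Xbar)/(1/2)^2 = (13/30)/(1/4) = 26/15
Bound exceeds 1, so trivial bound: 1

1


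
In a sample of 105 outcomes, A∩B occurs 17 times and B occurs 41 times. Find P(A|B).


P(A|B) = P(A∩B)/P(B) = (17/105)/(41/105) = 17/41

17/41


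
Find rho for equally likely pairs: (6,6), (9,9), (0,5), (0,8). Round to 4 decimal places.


Cov(X,Y) = 3.0000, Var(X) = 15.1875, Var(Y) = 2.5000
rho = Cov/(sqrt(VarX)*sqrt(VarY)) = 0.4869

0.4869


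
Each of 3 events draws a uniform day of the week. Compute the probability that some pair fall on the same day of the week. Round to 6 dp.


P(all different) = prod((7-i)/7 for i=0..2) = 0.612245
P(at least one match) = 1 - 0.612245 = 0.387755

0.387755


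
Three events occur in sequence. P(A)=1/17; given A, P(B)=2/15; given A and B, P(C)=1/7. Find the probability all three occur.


P(A∩B∩C) = P(A) * P(B|A) * P(C|A∩B)
= 1/17 * 2/15 * 1/7
= 2/255 * 1/7 = 2/1785

2/1785


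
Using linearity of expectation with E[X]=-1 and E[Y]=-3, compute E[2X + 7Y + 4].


E[2X + 7Y + 4] = 2*E[X] + 7*E[Y] + 4
= (2)*(-1) + (7)*(-3) + (4)
= -2 - 21 + 4 = -19

-19


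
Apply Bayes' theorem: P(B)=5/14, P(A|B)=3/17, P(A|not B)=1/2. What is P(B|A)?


P(A) = P(A|B)P(B) + P(A|B')P(B') = 3/17*5/14 + 1/2*9/14 = 183/476
P(B|A) = P(A|B)P(B)/P(A) = (15/238)/(183/476) = 10/61

10/61


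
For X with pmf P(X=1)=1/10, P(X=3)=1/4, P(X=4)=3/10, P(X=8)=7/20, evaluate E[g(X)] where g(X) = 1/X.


E[1/X] = sum(g(x)*P(x))
= 1*1/10 + 1/3*1/4 + 1/4*3/10 + 1/8*7/20
= 29/96

29/96


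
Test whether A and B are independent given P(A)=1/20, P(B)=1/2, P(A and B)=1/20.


P(A)*P(B) = 1/20*1/2 = 1/40
P(A∩B) = 1/20 != 1/40, so not independent

No, A and B are not independent


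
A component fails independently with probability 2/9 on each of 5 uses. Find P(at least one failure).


P(at least one) = 1 - P(none)
P(none) = (1 - 2/9)^5 = (7/9)^5 = 16807/59049
P(at least one) = 1 - 16807/59049 = 42242/59049

42242/59049


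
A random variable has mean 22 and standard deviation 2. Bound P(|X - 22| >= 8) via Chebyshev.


k = 8/2 = 4
Chebyshev: P(|X-mu| >= k*sigma) <= 1/k^2 = 1/4^2 = 1/16

1/16


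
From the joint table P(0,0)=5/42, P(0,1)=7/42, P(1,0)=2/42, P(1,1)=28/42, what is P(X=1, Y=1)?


Read from table: P(X=1, Y=1) = 28/42 = 2/3

2/3


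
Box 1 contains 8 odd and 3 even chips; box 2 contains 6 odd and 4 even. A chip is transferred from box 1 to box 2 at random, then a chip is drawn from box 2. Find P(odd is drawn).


P(transfer odd) = 8/11; P(transfer even) = 3/11
If odd transferred: Urn II has 7 odd of 11, so P(odd|odd moved) = 7/11
If even transferred: Urn II has 6 odd of 11, so P(odd|even moved) = 6/11
By total probability: P(odd) = 8/11*7/11 + 3/11*6/11 = 74/121

74/121


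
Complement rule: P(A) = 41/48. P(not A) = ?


P(A') = 1 - P(A) = 1 - 41/48 = 7/48

7/48


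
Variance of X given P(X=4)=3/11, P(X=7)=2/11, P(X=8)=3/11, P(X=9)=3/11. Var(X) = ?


E[X] = 7, E[X^2] = 581/11
Var(X) = E[X^2] - (E[X])^2 = 581/11 - (7)^2 = 42/11

42/11


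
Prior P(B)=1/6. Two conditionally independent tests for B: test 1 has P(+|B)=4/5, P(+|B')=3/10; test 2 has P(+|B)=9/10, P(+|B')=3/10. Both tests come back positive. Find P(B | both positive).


After test 1: P(+) = 4/5*1/6 + 3/10*5/6 = 23/60
P(B|+) = (2/15)/(23/60) = 8/23
After test 2 (use post1 as new prior): P(+) = 9/10*8/23 + 3/10*15/23 = 117/230
P(B|+,+) = (36/115)/(117/230) = 8/13

8/13


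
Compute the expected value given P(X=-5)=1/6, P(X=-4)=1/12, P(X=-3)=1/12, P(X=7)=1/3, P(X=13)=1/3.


E[X] = sum(x * P(x))
= -5*1/6 - 4*1/12 - 3*1/12 + 7*1/3 + 13*1/3
= 21/4

21/4


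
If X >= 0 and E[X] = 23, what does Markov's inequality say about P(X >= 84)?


Markov: P(X >= a) <= E[X]/a
P(X >= 84) <= 23/84

23/84


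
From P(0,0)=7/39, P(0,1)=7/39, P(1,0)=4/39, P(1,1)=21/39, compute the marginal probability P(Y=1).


P(Y=1) = P(0,1)+P(1,1) = 7/39 + 21/39 = 28/39

28/39


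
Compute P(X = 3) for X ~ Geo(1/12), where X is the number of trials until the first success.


P(X=3) = (1-p)^2 * p = (11/12)^2 * 1/12
= 121/144 * 1/12 = 121/1728

121/1728


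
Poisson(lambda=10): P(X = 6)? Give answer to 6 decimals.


P(X=6) = e^(-10) * 10^6 / 6!
≈ 0.00004539992976 * 1000000 / 720
≈ 0.063055

0.063055


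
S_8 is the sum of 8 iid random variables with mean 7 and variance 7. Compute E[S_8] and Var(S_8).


E[S_n] = n*mu = 8*7 = 56
Var(S_n) = n*sigma^2 = 8*7 = 56

E[S_8]=56, Var(S_8)=56


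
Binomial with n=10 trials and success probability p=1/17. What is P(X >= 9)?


P(X>=9) = P(X=9) + P(X=10)
= 160/2015993900449 + 1/2015993900449
= 161/2015993900449

161/2015993900449


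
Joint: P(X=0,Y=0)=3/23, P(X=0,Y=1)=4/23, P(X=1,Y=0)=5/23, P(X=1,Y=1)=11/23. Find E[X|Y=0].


P(Y=0) = 8/23
E[X|Y=0] = (0*3 + 1*5)/8 = 5/8

5/8


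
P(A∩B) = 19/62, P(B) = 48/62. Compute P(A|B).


P(A|B) = P(A∩B)/P(B) = (19/62)/(48/62) = 19/48

19/48


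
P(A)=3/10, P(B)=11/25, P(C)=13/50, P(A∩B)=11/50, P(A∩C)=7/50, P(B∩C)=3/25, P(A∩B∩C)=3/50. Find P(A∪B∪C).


P(A∪B∪C) = P(A)+P(B)+P(C) - P(AB)-P(AC)-P(BC) + P(ABC)
= 3/10+11/25+13/50 - 11/50-7/50-3/25 + 3/50
= 29/50

29/50


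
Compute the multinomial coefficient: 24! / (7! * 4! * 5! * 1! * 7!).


24! = 620448401733239439360000
Denominator: 7!=5040 * 4!=24 * 5!=120 * 1!=1 * 7!=5040
Coefficient = 620448401733239439360000 / 73156608000 = 8481098545920

8481098545920


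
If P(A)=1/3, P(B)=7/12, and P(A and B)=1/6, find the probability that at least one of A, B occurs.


P(A∪B) = P(A) + P(B) - P(A∩B)
= 1/3 + 7/12 - 1/6 = 3/4

3/4


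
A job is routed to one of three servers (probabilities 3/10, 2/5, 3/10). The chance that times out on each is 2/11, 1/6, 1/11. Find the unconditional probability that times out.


P(A) = P(A|B1)P(B1) + P(A|B2)P(B2) + P(A|B3)P(B3)
= 2/11*3/10 + 1/6*2/5 + 1/11*3/10
= 3/55 + 1/15 + 3/110 = 49/330

49/330


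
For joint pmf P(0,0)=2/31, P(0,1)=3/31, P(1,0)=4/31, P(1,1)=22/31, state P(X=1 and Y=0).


Read from table: P(X=1, Y=0) = 4/31

4/31


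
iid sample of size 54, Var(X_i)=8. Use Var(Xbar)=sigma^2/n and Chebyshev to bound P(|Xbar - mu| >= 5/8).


Var(Xbar) = Var(X)/n = 8/54
Chebyshev: P(|Xbar-mu| >= 5/8) <= Var(Xbar)/(5/8)^2 = (4/27)/(25/64) = 256/675

256/675


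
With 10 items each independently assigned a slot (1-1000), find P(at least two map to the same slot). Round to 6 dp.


P(all different) = prod((1000-i)/1000 for i=0..9) = 0.955861
P(at least one match) = 1 - 0.955861 = 0.044139

0.044139


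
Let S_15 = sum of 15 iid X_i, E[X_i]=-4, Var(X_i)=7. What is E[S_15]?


E[S_n] = n*E[X_1] = 15*-4 = -60

-60


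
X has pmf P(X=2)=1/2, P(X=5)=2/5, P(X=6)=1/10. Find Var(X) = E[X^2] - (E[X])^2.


E[X] = 18/5, E[X^2] = 78/5
Var(X) = E[X^2] - (E[X])^2 = 78/5 - (18/5)^2 = 66/25

66/25


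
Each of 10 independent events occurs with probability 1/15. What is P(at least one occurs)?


P(at least one) = 1 - P(none)
P(none) = (1 - 1/15)^10 = (14/15)^10 = 289254654976/576650390625
P(at least one) = 1 - 289254654976/576650390625 = 287395735649/576650390625

287395735649/576650390625


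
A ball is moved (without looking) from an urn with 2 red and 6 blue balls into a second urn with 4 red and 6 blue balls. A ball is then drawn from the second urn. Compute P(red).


P(transfer red) = 2/8 = 1/4; P(transfer blue) = 3/4
If red transferred: Urn II has 5 red of 11, so P(red|red moved) = 5/11
If blue transferred: Urn II has 4 red of 11, so P(red|blue moved) = 4/11
By total probability: P(red) = 1/4*5/11 + 3/4*4/11 = 17/44

17/44


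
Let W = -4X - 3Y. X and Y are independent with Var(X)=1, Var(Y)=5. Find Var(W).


Independence => Cov(X,Y)=0
Var(-4X - 3Y) = (-4)^2*Var(X) + (-3)^2*Var(Y)
= 16*1 + 9*5 = 61

61


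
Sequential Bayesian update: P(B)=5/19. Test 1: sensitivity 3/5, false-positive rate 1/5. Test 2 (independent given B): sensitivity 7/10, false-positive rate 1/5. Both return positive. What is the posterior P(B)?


After test 1: P(+) = 3/5*5/19 + 1/5*14/19 = 29/95
P(B|+) = (3/19)/(29/95) = 15/29
After test 2 (use post1 as new prior): P(+) = 7/10*15/29 + 1/5*14/29 = 133/290
P(B|+,+) = (21/58)/(133/290) = 15/19

15/19


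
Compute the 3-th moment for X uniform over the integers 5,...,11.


E[X^3] = (1/7) * sum(x^3 for x=5..11)
= 4256/7 = 608

608


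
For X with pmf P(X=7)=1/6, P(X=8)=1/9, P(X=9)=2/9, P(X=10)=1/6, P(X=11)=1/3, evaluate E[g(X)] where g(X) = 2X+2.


E[2X+2] = sum(g(x)*P(x))
= 16*1/6 + 18*1/9 + 20*2/9 + 22*1/6 + 24*1/3
= 187/9

187/9


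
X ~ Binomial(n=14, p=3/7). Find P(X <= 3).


P(X<=3) = P(X=0) + P(X=1) + P(X=2) + P(X=3)
= 268435456/678223072849 + 402653184/96889010407 + 1962934272/96889010407 + 5888802816/96889010407
= 58049167360/678223072849

58049167360/678223072849


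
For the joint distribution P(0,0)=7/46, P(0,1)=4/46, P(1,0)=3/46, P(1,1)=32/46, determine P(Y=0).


P(Y=0) = P(0,0)+P(1,0) = 7/46 + 3/46 = 10/46 = 5/23

5/23


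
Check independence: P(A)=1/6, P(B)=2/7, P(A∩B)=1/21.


P(A)*P(B) = 1/6*2/7 = 1/21
P(A∩B) = 1/21, which equals P(A)P(B), so independent

Yes, A and B are independent


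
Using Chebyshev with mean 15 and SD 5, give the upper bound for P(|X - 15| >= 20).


k = 20/5 = 4
Chebyshev: P(|X-mu| >= k*sigma) <= 1/k^2 = 1/4^2 = 1/16

1/16


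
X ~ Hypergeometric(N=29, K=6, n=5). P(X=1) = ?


P(X=1) = C(6,1)*C(23,4) / C(29,5)
= 6*8855 / 118755
= 53130/118755 = 506/1131

506/1131


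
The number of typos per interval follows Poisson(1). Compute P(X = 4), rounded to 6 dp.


P(X=4) = e^(-1) * 1^4 / 4!
≈ 0.3678794412 * 1 / 24
≈ 0.015328

0.015328


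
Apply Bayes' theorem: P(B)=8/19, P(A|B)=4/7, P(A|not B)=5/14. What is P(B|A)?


P(A) = P(A|B)P(B) + P(A|B')P(B') = 4/7*8/19 + 5/14*11/19 = 17/38
P(B|A) = P(A|B)P(B)/P(A) = (32/133)/(17/38) = 64/119

64/119


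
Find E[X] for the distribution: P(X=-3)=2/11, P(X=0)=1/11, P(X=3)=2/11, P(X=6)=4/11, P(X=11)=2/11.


E[X] = sum(x * P(x))
= -3*2/11 + 0*1/11 + 3*2/11 + 6*4/11 + 11*2/11
= 46/11

46/11


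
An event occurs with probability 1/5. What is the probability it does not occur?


P(A') = 1 - P(A) = 1 - 1/5 = 4/5

4/5


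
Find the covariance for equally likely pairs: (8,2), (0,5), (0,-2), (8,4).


E[X]=4, E[Y]=9/4, E[XY]=12
Cov(X,Y) = E[XY] - E[X]E[Y] = 12 - 4*9/4 = 3

3


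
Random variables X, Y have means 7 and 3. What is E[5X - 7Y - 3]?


E[5X - 7Y - 3] = 5*E[X] - 7*E[Y] - 3
= (5)*(7) + (-7)*(3) + (-3)
= 35 - 21 - 3 = 11

11


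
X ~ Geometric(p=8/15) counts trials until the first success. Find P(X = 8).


P(X=8) = (1-p)^7 * p = (7/15)^7 * 8/15
= 823543/170859375 * 8/15 = 6588344/2562890625

6588344/2562890625


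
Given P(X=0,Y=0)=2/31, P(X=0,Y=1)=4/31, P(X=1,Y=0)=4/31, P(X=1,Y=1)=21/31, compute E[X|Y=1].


P(Y=1) = 25/31
E[X|Y=1] = (0*4 + 1*21)/25 = 21/25

21/25


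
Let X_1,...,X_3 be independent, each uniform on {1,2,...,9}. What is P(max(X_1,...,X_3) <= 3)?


P(max <= 3) = P(all X_i <= 3) = (P(X_1 <= 3))^3
= (3/9)^3 = (1/3)^3 = 1/27

1/27


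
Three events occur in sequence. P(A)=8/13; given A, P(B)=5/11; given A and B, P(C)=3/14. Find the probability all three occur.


P(A∩B∩C) = P(A) * P(B|A) * P(C|A∩B)
= 8/13 * 5/11 * 3/14
= 40/143 * 3/14 = 60/1001

60/1001


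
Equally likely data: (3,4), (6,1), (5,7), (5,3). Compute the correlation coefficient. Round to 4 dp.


Cov(X,Y) = -0.8125, Var(X) = 1.1875, Var(Y) = 4.6875
rho = Cov/(sqrt(VarX)*sqrt(VarY)) = -0.3444

-0.3444


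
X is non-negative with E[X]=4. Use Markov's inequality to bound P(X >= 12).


Markov: P(X >= a) <= E[X]/a
P(X >= 12) <= 4/12 = 1/3

1/3


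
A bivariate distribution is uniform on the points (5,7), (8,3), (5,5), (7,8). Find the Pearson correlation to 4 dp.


Cov(X,Y) = -0.9375, Var(X) = 1.6875, Var(Y) = 3.6875
rho = Cov/(sqrt(VarX)*sqrt(VarY)) = -0.3758

-0.3758


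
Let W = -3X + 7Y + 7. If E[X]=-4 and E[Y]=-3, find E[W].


E[-3X + 7Y + 7] = -3*E[X] + 7*E[Y] + 7
= (-3)*(-4) + (7)*(-3) + (7)
= 12 - 21 + 7 = -2

-2


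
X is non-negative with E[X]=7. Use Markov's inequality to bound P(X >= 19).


Markov: P(X >= a) <= E[X]/a
P(X >= 19) <= 7/19

7/19


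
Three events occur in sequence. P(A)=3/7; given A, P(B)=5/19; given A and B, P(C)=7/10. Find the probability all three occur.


P(A∩B∩C) = P(A) * P(B|A) * P(C|A∩B)
= 3/7 * 5/19 * 7/10
= 15/133 * 7/10 = 3/38

3/38


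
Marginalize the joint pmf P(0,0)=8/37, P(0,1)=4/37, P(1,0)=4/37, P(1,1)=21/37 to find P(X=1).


P(X=1) = P(1,0)+P(1,1) = 4/37 + 21/37 = 25/37

25/37


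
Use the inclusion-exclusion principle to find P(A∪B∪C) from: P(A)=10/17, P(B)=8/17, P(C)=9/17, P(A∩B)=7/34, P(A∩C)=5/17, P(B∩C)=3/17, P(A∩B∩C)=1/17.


P(A∪B∪C) = P(A)+P(B)+P(C) - P(AB)-P(AC)-P(BC) + P(ABC)
= 10/17+8/17+9/17 - 7/34-5/17-3/17 + 1/17
= 33/34

33/34


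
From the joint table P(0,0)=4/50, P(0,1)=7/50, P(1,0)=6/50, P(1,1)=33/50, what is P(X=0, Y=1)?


Read from table: P(X=0, Y=1) = 7/50

7/50


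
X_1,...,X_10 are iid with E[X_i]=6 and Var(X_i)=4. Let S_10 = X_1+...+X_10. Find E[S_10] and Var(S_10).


E[S_n] = n*mu = 10*6 = 60
Var(S_n) = n*sigma^2 = 10*4 = 40

E[S_10]=60, Var(S_10)=40


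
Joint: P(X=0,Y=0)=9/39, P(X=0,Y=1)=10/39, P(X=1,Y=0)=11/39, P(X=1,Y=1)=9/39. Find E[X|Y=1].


P(Y=1) = 19/39
E[X|Y=1] = (0*10 + 1*9)/19 = 9/19

9/19


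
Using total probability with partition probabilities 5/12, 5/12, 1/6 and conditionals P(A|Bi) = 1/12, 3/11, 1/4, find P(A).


P(A) = P(A|B1)P(B1) + P(A|B2)P(B2) + P(A|B3)P(B3)
= 1/12*5/12 + 3/11*5/12 + 1/4*1/6
= 5/144 + 5/44 + 1/24 = 301/1584

301/1584


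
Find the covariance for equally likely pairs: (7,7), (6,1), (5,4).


E[X]=6, E[Y]=4, E[XY]=25
Cov(X,Y) = E[XY] - E[X]E[Y] = 25 - 6*4 = 1

1


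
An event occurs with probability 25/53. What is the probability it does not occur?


P(A') = 1 - P(A) = 1 - 25/53 = 28/53

28/53


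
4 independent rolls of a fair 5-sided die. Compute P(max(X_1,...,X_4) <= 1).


P(max <= 1) = P(all X_i <= 1) = (P(X_1 <= 1))^4
= (1/5)^4 = 1/625

1/625


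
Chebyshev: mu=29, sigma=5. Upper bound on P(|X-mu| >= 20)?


k = 20/5 = 4
Chebyshev: P(|X-mu| >= k*sigma) <= 1/k^2 = 1/4^2 = 1/16

1/16


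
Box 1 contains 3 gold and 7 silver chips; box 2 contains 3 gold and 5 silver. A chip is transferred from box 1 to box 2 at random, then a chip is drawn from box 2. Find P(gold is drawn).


P(transfer gold) = 3/10; P(transfer silver) = 7/10
If gold transferred: Urn II has 4 gold of 9, so P(gold|gold moved) = 4/9
If silver transferred: Urn II has 3 gold of 9, so P(gold|silver moved) = 1/3
By total probability: P(gold) = 3/10*4/9 + 7/10*1/3 = 11/30

11/30


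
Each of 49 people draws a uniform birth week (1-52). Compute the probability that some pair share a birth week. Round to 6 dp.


P(all different) = prod((52-i)/52 for i=0..48) = 0.000000
P(at least one match) = 1 - 0.000000 = 1.000000

1.000000


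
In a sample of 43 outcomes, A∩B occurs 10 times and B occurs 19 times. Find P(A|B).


P(A|B) = P(A∩B)/P(B) = (10/43)/(19/43) = 10/19

10/19


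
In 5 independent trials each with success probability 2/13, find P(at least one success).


P(at least one) = 1 - P(none)
P(none) = (1 - 2/13)^5 = (11/13)^5 = 161051/371293
P(at least one) = 1 - 161051/371293 = 210242/371293

210242/371293


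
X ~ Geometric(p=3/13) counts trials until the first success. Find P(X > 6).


P(X > 6) = P(first 6 trials all fail) = (1-p)^6 = (10/13)^6 = 1000000/4826809

1000000/4826809


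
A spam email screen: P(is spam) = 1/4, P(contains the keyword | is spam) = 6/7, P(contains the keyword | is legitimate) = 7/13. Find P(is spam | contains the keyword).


P(A) = P(A|B)P(B) + P(A|B')P(B') = 6/7*1/4 + 7/13*3/4 = 225/364
P(B|A) = P(A|B)P(B)/P(A) = (3/14)/(225/364) = 26/75

26/75


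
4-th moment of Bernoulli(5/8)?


For Bernoulli: X in {0,1}
E[X^4] = 0^4*(1-5/8) + 1^4*5/8 = 5/8

5/8


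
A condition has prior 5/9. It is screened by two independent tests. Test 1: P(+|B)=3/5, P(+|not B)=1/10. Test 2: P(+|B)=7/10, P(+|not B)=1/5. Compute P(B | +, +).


After test 1: P(+) = 3/5*5/9 + 1/10*4/9 = 17/45
P(B|+) = (1/3)/(17/45) = 15/17
After test 2 (use post1 as new prior): P(+) = 7/10*15/17 + 1/5*2/17 = 109/170
P(B|+,+) = (21/34)/(109/170) = 105/109

105/109


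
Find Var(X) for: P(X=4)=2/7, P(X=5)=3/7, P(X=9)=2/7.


E[X] = 41/7, E[X^2] = 269/7
Var(X) = E[X^2] - (E[X])^2 = 269/7 - (41/7)^2 = 202/49

202/49


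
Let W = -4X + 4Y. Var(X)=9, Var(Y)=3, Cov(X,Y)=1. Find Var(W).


Var(-4X + 4Y) = (-4)^2*Var(X) + 4^2*Var(Y) + 2*(-4)*4*Cov(X,Y)
= 16*9 + 16*3 - 32*1
= 144 + 48 - 32 = 160

160


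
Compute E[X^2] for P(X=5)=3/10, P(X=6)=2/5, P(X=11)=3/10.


E[X^2] = sum(g(x)*P(x))
= 25*3/10 + 36*2/5 + 121*3/10
= 291/5

291/5


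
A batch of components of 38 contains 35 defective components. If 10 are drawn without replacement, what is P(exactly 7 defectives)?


P(X=7) = C(35,7)*C(3,3) / C(38,10)
= 6724520*1 / 472733756
= 6724520/472733756 = 10/703

10/703


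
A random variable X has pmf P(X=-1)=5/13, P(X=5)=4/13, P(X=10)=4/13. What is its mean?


E[X] = sum(x * P(x))
= -1*5/13 + 5*4/13 + 10*4/13
= 55/13

55/13


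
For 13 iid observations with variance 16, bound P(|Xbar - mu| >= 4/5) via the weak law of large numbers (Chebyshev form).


Var(Xbar) = Var(X)/n = 16/13
Chebyshev: P(|Xbar-mu| >= 4/5) <= Var(Xbar)/(4/5)^2 = (16/13)/(16/25) = 25/13
Bound exceeds 1, so trivial bound: 1

1


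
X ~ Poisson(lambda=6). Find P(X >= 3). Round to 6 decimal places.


P(X>=3) = 1 - P(X<=2) = 1 - (e^(-6)*6^0/0! + e^(-6)*6^1/1! + e^(-6)*6^2/2!)
≈ 1 - (0.0024787522 + 0.0148725131 + 0.0446175392)
= 1 - 0.0619688045 = 0.9380311955
≈ 0.938031

0.938031


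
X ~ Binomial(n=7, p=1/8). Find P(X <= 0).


P(X<=0) = P(X=0)
= 823543/2097152
= 823543/2097152

823543/2097152


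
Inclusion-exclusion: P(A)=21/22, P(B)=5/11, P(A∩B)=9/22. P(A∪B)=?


P(A∪B) = P(A) + P(B) - P(A∩B)
= 21/22 + 5/11 - 9/22 = 1

1


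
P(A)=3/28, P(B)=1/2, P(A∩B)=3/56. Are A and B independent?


P(A)*P(B) = 3/28*1/2 = 3/56
P(A∩B) = 3/56, which equals P(A)P(B), so independent

Yes, A and B are independent


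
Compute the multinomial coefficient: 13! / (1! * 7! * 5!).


13! = 6227020800
Denominator: 1!=1 * 7!=5040 * 5!=120
Coefficient = 6227020800 / 604800 = 10296

10296


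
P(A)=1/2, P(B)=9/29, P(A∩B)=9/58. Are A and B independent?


P(A)*P(B) = 1/2*9/29 = 9/58
P(A∩B) = 9/58, which equals P(A)P(B), so independent

Yes, A and B are independent


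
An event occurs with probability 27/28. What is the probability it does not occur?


P(A') = 1 - P(A) = 1 - 27/28 = 1/28

1/28


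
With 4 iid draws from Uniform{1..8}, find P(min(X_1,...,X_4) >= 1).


P(min >= 1) = P(all X_i >= 1) = (P(X_1 >= 1))^4
= (8/8)^4 = 1^4 = 1

1


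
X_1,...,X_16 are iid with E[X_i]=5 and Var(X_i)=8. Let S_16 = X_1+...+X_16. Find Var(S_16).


By independence, Var(S_n) = n*Var(X_1) = 16*8 = 128

128


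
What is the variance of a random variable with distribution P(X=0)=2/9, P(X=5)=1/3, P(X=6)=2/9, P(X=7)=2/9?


E[X] = 41/9, E[X^2] = 245/9
Var(X) = E[X^2] - (E[X])^2 = 245/9 - (41/9)^2 = 524/81

524/81


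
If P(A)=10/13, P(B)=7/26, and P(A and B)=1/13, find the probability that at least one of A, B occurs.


P(A∪B) = P(A) + P(B) - P(A∩B)
= 10/13 + 7/26 - 1/13 = 25/26

25/26


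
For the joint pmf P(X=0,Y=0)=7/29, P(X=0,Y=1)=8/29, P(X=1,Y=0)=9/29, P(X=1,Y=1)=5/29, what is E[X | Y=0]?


P(Y=0) = 16/29
E[X|Y=0] = (0*7 + 1*9)/16 = 9/16

9/16


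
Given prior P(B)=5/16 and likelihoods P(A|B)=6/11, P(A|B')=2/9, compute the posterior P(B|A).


P(A) = P(A|B)P(B) + P(A|B')P(B') = 6/11*5/16 + 2/9*11/16 = 32/99
P(B|A) = P(A|B)P(B)/P(A) = (15/88)/(32/99) = 135/256

135/256


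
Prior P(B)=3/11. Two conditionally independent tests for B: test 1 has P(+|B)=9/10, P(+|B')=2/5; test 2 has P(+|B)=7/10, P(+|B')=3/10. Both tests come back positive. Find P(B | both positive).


After test 1: P(+) = 9/10*3/11 + 2/5*8/11 = 59/110
P(B|+) = (27/110)/(59/110) = 27/59
After test 2 (use post1 as new prior): P(+) = 7/10*27/59 + 3/10*32/59 = 57/118
P(B|+,+) = (189/590)/(57/118) = 63/95

63/95


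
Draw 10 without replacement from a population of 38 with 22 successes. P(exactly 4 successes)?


P(X=4) = C(22,4)*C(16,6) / C(38,10)
= 7315*8008 / 472733756
= 58578520/472733756 = 70070/565471

70070/565471


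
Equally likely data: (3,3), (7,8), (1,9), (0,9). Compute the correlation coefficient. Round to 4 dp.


Cov(X,Y) = -1.4375, Var(X) = 7.1875, Var(Y) = 6.1875
rho = Cov/(sqrt(VarX)*sqrt(VarY)) = -0.2156

-0.2156


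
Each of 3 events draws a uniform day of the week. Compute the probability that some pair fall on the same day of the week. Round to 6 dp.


P(all different) = prod((7-i)/7 for i=0..2) = 0.612245
P(at least one match) = 1 - 0.612245 = 0.387755

0.387755


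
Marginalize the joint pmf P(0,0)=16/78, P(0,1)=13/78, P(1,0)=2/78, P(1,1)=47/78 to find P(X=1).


P(X=1) = P(1,0)+P(1,1) = 2/78 + 47/78 = 49/78

49/78


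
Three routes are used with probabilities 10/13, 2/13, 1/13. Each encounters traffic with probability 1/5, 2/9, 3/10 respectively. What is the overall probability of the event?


P(A) = P(A|B1)P(B1) + P(A|B2)P(B2) + P(A|B3)P(B3)
= 1/5*10/13 + 2/9*2/13 + 3/10*1/13
= 2/13 + 4/117 + 3/130 = 19/90

19/90


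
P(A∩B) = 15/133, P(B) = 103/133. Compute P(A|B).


P(A|B) = P(A∩B)/P(B) = (15/133)/(103/133) = 15/103

15/103


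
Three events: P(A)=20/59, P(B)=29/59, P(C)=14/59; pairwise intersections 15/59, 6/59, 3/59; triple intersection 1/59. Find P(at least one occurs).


P(A∪B∪C) = P(A)+P(B)+P(C) - P(AB)-P(AC)-P(BC) + P(ABC)
= 20/59+29/59+14/59 - 15/59-6/59-3/59 + 1/59
= 40/59

40/59


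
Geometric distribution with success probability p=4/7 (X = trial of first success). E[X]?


For geometric (trials until first success), E[X] = 1/p = 1/(4/7) = 7/4

7/4


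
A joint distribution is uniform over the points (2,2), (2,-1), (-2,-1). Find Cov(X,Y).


E[X]=2/3, E[Y]=0, E[XY]=4/3
Cov(X,Y) = E[XY] - E[X]E[Y] = 4/3 - 2/3*0 = 4/3

4/3


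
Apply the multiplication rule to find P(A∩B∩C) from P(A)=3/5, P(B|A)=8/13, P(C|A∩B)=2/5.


P(A∩B∩C) = P(A) * P(B|A) * P(C|A∩B)
= 3/5 * 8/13 * 2/5
= 24/65 * 2/5 = 48/325

48/325


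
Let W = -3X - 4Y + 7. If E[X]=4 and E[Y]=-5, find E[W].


E[-3X - 4Y + 7] = -3*E[X] - 4*E[Y] + 7
= (-3)*(4) + (-4)*(-5) + (7)
= -12 + 20 + 7 = 15

15


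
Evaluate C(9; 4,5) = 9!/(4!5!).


9! = 362880
Denominator: 4!=24 * 5!=120
Coefficient = 362880 / 2880 = 126

126


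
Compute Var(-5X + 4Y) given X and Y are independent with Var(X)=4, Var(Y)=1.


Independence => Cov(X,Y)=0
Var(-5X + 4Y) = (-5)^2*Var(X) + 4^2*Var(Y)
= 25*4 + 16*1 = 116

116


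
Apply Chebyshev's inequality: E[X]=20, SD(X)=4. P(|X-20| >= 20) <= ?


k = 20/4 = 5
Chebyshev: P(|X-mu| >= k*sigma) <= 1/k^2 = 1/5^2 = 1/25

1/25


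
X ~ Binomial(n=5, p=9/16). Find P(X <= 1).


P(X<=1) = P(X=0) + P(X=1)
= 16807/1048576 + 108045/1048576
= 31213/262144

31213/262144


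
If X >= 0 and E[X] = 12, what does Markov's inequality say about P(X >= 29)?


Markov: P(X >= a) <= E[X]/a
P(X >= 29) <= 12/29

12/29


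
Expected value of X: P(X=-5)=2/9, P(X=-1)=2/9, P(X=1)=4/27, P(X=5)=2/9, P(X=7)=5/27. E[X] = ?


E[X] = sum(x * P(x))
= -5*2/9 - 1*2/9 + 1*4/27 + 5*2/9 + 7*5/27
= 11/9

11/9


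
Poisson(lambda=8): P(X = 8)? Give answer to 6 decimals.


P(X=8) = e^(-8) * 8^8 / 8!
≈ 0.0003354626279 * 16777216 / 40320
≈ 0.139587

0.139587


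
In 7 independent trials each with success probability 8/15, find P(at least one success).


P(at least one) = 1 - P(none)
P(none) = (1 - 8/15)^7 = (7/15)^7 = 823543/170859375
P(at least one) = 1 - 823543/170859375 = 170035832/170859375

170035832/170859375


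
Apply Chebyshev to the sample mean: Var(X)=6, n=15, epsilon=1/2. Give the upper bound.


Var(Xbar) = Var(X)/n = 6/15
Chebyshev: P(|Xbar-mu| >= 1/2) <= Var(Xbar)/(1/2)^2 = (2/5)/(1/4) = 8/5
Bound exceeds 1, so trivial bound: 1

1


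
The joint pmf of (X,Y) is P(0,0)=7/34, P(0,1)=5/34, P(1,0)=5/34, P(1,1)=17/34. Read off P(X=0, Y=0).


Read from table: P(X=0, Y=0) = 7/34

7/34


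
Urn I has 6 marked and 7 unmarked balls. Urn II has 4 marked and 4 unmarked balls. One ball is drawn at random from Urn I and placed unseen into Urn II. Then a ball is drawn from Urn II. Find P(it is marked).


P(transfer marked) = 6/13; P(transfer unmarked) = 7/13
If marked transferred: Urn II has 5 marked of 9, so P(marked|marked moved) = 5/9
If unmarked transferred: Urn II has 4 marked of 9, so P(marked|unmarked moved) = 4/9
By total probability: P(marked) = 6/13*5/9 + 7/13*4/9 = 58/117

58/117


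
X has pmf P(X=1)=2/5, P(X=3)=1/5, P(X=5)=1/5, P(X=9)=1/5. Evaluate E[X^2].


E[X^2] = sum(x^2 * P(x))
= 1*2/5 + 9*1/5 + 25*1/5 + 81*1/5
= 117/5

117/5


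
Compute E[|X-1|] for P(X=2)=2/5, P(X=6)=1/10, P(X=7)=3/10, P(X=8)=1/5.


E[|X-1|] = sum(g(x)*P(x))
= 1*2/5 + 5*1/10 + 6*3/10 + 7*1/5
= 41/10

41/10


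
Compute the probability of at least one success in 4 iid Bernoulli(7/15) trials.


P(at least one) = 1 - P(none)
P(none) = (1 - 7/15)^4 = (8/15)^4 = 4096/50625
P(at least one) = 1 - 4096/50625 = 46529/50625

46529/50625


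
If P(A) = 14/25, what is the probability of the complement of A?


P(A') = 1 - P(A) = 1 - 14/25 = 11/25

11/25


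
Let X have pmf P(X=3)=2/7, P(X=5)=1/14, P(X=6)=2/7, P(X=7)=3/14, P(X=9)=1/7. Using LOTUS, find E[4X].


E[4X] = sum(g(x)*P(x))
= 12*2/7 + 20*1/14 + 24*2/7 + 28*3/14 + 36*1/7
= 160/7

160/7


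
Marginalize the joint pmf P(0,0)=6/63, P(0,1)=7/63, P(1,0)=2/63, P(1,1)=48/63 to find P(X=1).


P(X=1) = P(1,0)+P(1,1) = 2/63 + 48/63 = 50/63

50/63


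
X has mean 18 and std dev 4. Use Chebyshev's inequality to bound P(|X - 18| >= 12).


k = 12/4 = 3
Chebyshev: P(|X-mu| >= k*sigma) <= 1/k^2 = 1/3^2 = 1/9

1/9


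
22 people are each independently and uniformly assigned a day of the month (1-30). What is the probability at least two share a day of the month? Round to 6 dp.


P(all different) = prod((30-i)/30 for i=0..21) = 0.000021
P(at least one match) = 1 - 0.000021 = 0.999979

0.999979


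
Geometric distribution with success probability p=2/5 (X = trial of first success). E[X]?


For geometric (trials until first success), E[X] = 1/p = 1/(2/5) = 5/2

5/2


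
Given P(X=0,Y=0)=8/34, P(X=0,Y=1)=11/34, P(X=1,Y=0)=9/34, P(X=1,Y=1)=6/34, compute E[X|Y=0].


P(Y=0) = 17/34
E[X|Y=0] = (0*8 + 1*9)/17 = 9/17

9/17


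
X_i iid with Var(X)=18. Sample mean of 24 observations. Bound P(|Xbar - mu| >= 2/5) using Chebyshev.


Var(Xbar) = Var(X)/n = 18/24
Chebyshev: P(|Xbar-mu| >= 2/5) <= Var(Xbar)/(2/5)^2 = (3/4)/(4/25) = 75/16
Bound exceeds 1, so trivial bound: 1

1


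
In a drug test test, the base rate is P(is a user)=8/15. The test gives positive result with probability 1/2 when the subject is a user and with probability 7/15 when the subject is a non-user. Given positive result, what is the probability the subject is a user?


P(A) = P(A|B)P(B) + P(A|B')P(B') = 1/2*8/15 + 7/15*7/15 = 109/225
P(B|A) = P(A|B)P(B)/P(A) = (4/15)/(109/225) = 60/109

60/109


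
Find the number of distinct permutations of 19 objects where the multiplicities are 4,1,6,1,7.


19! = 121645100408832000
Denominator: 4!=24 * 1!=1 * 6!=720 * 1!=1 * 7!=5040
Coefficient = 121645100408832000 / 87091200 = 1396755360

1396755360


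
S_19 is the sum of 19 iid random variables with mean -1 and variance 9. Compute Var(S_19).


By independence, Var(S_n) = n*Var(X_1) = 19*9 = 171

171


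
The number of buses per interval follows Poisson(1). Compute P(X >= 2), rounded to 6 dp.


P(X>=2) = 1 - P(X<=1) = 1 - (e^(-1)*1^0/0! + e^(-1)*1^1/1!)
≈ 1 - (0.3678794412 + 0.3678794412)
= 1 - 0.7357588824 = 0.2642411176
≈ 0.264241

0.264241


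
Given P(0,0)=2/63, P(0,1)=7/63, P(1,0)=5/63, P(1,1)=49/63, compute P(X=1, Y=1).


Read from table: P(X=1, Y=1) = 49/63 = 7/9

7/9


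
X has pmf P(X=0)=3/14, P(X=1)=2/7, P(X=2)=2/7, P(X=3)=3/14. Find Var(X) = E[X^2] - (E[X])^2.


E[X] = 3/2, E[X^2] = 47/14
Var(X) = E[X^2] - (E[X])^2 = 47/14 - (3/2)^2 = 31/28

31/28


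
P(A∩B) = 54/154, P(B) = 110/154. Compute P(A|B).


P(A|B) = P(A∩B)/P(B) = (54/154)/(110/154) = 54/110 = 27/55

27/55


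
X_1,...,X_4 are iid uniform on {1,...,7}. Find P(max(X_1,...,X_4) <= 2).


P(max <= 2) = P(all X_i <= 2) = (P(X_1 <= 2))^4
= (2/7)^4 = 16/2401

16/2401


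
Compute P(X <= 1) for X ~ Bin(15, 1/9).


P(X<=1) = P(X=0) + P(X=1)
= 35184372088832/205891132094649 + 21990232555520/68630377364883
= 101155069755392/205891132094649

101155069755392/205891132094649


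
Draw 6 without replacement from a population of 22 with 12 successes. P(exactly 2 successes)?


P(X=2) = C(12,2)*C(10,4) / C(22,6)
= 66*210 / 74613
= 13860/74613 = 60/323

60/323


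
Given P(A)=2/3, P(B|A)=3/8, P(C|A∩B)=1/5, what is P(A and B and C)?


P(A∩B∩C) = P(A) * P(B|A) * P(C|A∩B)
= 2/3 * 3/8 * 1/5
= 1/4 * 1/5 = 1/20

1/20


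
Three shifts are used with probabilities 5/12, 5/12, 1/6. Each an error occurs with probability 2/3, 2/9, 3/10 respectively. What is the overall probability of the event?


P(A) = P(A|B1)P(B1) + P(A|B2)P(B2) + P(A|B3)P(B3)
= 2/3*5/12 + 2/9*5/12 + 3/10*1/6
= 5/18 + 5/54 + 1/20 = 227/540

227/540


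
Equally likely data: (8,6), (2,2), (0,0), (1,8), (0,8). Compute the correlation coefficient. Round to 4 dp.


Cov(X,Y) = 1.4400, Var(X) = 8.9600, Var(Y) = 10.5600
rho = Cov/(sqrt(VarX)*sqrt(VarY)) = 0.1480

0.1480


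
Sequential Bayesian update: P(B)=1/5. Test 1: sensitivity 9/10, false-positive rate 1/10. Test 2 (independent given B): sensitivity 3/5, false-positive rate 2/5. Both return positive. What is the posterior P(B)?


After test 1: P(+) = 9/10*1/5 + 1/10*4/5 = 13/50
P(B|+) = (9/50)/(13/50) = 9/13
After test 2 (use post1 as new prior): P(+) = 3/5*9/13 + 2/5*4/13 = 7/13
P(B|+,+) = (27/65)/(7/13) = 27/35

27/35


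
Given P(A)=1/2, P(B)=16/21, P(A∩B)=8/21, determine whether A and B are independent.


P(A)*P(B) = 1/2*16/21 = 8/21
P(A∩B) = 8/21, which equals P(A)P(B), so independent

Yes, A and B are independent


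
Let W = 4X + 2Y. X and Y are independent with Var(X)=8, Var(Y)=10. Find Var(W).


Independence => Cov(X,Y)=0
Var(4X + 2Y) = 4^2*Var(X) + 2^2*Var(Y)
= 16*8 + 4*10 = 168

168


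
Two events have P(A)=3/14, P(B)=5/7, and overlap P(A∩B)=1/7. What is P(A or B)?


P(A∪B) = P(A) + P(B) - P(A∩B)
= 3/14 + 5/7 - 1/7 = 11/14

11/14


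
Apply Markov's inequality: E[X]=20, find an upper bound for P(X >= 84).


Markov: P(X >= a) <= E[X]/a
P(X >= 84) <= 20/84 = 5/21

5/21


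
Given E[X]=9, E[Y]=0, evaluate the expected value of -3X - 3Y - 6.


E[-3X - 3Y - 6] = -3*E[X] - 3*E[Y] - 6
= (-3)*(9) + (-3)*(0) + (-6)
= -27 + 0 - 6 = -33

-33


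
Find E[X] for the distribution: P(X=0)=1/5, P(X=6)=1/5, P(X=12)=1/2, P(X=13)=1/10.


E[X] = sum(x * P(x))
= 0*1/5 + 6*1/5 + 12*1/2 + 13*1/10
= 17/2

17/2


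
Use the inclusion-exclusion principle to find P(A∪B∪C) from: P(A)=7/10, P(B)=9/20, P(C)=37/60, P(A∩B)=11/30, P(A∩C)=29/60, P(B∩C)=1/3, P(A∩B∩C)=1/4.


P(A∪B∪C) = P(A)+P(B)+P(C) - P(AB)-P(AC)-P(BC) + P(ABC)
= 7/10+9/20+37/60 - 11/30-29/60-1/3 + 1/4
= 5/6

5/6


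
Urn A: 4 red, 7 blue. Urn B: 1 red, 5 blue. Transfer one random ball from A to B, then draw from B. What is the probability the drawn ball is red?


P(transfer red) = 4/11; P(transfer blue) = 7/11
If red transferred: Urn II has 2 red of 7, so P(red|red moved) = 2/7
If blue transferred: Urn II has 1 red of 7, so P(red|blue moved) = 1/7
By total probability: P(red) = 4/11*2/7 + 7/11*1/7 = 15/77

15/77


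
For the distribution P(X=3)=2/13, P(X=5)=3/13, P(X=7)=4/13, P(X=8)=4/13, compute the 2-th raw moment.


E[X^2] = sum(x^2 * P(x))
= 9*2/13 + 25*3/13 + 49*4/13 + 64*4/13
= 545/13

545/13


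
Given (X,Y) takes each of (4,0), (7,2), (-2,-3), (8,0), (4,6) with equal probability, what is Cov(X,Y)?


E[X]=21/5, E[Y]=1, E[XY]=44/5
Cov(X,Y) = E[XY] - E[X]E[Y] = 44/5 - 21/5*1 = 23/5

23/5


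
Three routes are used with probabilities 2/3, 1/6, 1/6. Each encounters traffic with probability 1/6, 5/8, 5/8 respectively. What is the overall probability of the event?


P(A) = P(A|B1)P(B1) + P(A|B2)P(B2) + P(A|B3)P(B3)
= 1/6*2/3 + 5/8*1/6 + 5/8*1/6
= 1/9 + 5/48 + 5/48 = 23/72

23/72


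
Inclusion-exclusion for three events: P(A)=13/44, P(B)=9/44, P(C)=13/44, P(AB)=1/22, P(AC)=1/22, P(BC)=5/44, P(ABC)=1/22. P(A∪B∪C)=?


P(A∪B∪C) = P(A)+P(B)+P(C) - P(AB)-P(AC)-P(BC) + P(ABC)
= 13/44+9/44+13/44 - 1/22-1/22-5/44 + 1/22
= 7/11

7/11


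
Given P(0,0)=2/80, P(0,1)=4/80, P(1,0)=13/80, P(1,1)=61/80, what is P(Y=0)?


P(Y=0) = P(0,0)+P(1,0) = 2/80 + 13/80 = 15/80 = 3/16

3/16


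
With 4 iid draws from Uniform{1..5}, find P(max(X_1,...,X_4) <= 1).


P(max <= 1) = P(all X_i <= 1) = (P(X_1 <= 1))^4
= (1/5)^4 = 1/625

1/625


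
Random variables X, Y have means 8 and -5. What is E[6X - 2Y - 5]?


E[6X - 2Y - 5] = 6*E[X] - 2*E[Y] - 5
= (6)*(8) + (-2)*(-5) + (-5)
= 48 + 10 - 5 = 53

53


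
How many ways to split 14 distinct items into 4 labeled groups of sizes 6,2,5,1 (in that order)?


14! = 87178291200
Denominator: 6!=720 * 2!=2 * 5!=120 * 1!=1
Coefficient = 87178291200 / 172800 = 504504

504504


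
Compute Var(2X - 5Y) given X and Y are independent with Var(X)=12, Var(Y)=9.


Independence => Cov(X,Y)=0
Var(2X - 5Y) = 2^2*Var(X) + (-5)^2*Var(Y)
= 4*12 + 25*9 = 273

273


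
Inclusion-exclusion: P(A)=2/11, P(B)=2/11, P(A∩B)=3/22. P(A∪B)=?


P(A∪B) = P(A) + P(B) - P(A∩B)
= 2/11 + 2/11 - 3/22 = 5/22

5/22


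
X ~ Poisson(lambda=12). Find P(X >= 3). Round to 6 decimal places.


P(X>=3) = 1 - P(X<=2) = 1 - (e^(-12)*12^0/0! + e^(-12)*12^1/1! + e^(-12)*12^2/2!)
≈ 1 - (0.0000061442 + 0.0000737305 + 0.0004423833)
= 1 - 0.0005222580 = 0.9994777420
≈ 0.999478

0.999478


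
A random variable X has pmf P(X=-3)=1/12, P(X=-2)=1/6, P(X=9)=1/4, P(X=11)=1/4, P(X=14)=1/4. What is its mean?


E[X] = sum(x * P(x))
= -3*1/12 - 2*1/6 + 9*1/4 + 11*1/4 + 14*1/4
= 95/12

95/12


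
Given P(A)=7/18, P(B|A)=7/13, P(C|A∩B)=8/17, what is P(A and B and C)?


P(A∩B∩C) = P(A) * P(B|A) * P(C|A∩B)
= 7/18 * 7/13 * 8/17
= 49/234 * 8/17 = 196/1989

196/1989


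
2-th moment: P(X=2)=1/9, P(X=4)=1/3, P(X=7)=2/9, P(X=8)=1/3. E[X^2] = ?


E[X^2] = sum(x^2 * P(x))
= 4*1/9 + 16*1/3 + 49*2/9 + 64*1/3
= 38

38


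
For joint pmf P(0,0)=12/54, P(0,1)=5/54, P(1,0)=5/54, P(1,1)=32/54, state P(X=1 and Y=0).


Read from table: P(X=1, Y=0) = 5/54

5/54


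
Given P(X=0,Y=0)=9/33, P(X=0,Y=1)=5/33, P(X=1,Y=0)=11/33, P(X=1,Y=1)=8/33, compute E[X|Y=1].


P(Y=1) = 13/33
E[X|Y=1] = (0*5 + 1*8)/13 = 8/13

8/13


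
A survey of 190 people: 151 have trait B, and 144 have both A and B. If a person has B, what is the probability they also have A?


P(A|B) = P(A∩B)/P(B) = (144/190)/(151/190) = 144/151

144/151


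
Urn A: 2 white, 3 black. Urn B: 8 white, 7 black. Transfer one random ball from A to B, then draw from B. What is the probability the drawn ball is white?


P(transfer white) = 2/5; P(transfer black) = 3/5
If white transferred: Urn II has 9 white of 16, so P(white|white moved) = 9/16
If black transferred: Urn II has 8 white of 16, so P(white|black moved) = 1/2
By total probability: P(white) = 2/5*9/16 + 3/5*1/2 = 21/40

21/40


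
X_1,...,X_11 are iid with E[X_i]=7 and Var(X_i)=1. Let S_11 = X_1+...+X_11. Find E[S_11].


E[S_n] = n*E[X_1] = 11*7 = 77

77


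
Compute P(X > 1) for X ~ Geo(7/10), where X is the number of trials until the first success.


P(X > 1) = P(first 1 trials all fail) = (1-p)^1 = (3/10)^1 = 3/10

3/10


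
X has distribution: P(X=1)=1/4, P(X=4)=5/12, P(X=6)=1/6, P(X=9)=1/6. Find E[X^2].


E[X^2] = sum(g(x)*P(x))
= 1*1/4 + 16*5/12 + 36*1/6 + 81*1/6
= 317/12

317/12


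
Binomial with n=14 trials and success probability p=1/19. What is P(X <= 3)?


P(X<=3) = P(X=0) + P(X=1) + P(X=2) + P(X=3)
= 374813367582081024/799006685782884121 + 291521508119396352/799006685782884121 + 105271655709782016/799006685782884121 + 23393701268840448/799006685782884121
= 795000232680099840/799006685782884121

795000232680099840/799006685782884121


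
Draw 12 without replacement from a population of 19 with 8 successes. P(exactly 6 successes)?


P(X=6) = C(8,6)*C(11,6) / C(19,12)
= 28*462 / 50388
= 12936/50388 = 1078/4199

1078/4199


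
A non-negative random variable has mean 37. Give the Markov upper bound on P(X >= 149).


Markov: P(X >= a) <= E[X]/a
P(X >= 149) <= 37/149

37/149


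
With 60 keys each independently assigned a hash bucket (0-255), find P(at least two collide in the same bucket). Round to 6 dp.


P(all different) = prod((256-i)/256 for i=0..59) = 0.000541
P(at least one match) = 1 - 0.000541 = 0.999459

0.999459


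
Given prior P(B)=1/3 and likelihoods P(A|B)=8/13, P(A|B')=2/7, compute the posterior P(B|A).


P(A) = P(A|B)P(B) + P(A|B')P(B') = 8/13*1/3 + 2/7*2/3 = 36/91
P(B|A) = P(A|B)P(B)/P(A) = (8/39)/(36/91) = 14/27

14/27


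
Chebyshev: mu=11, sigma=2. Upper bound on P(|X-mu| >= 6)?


k = 6/2 = 3
Chebyshev: P(|X-mu| >= k*sigma) <= 1/k^2 = 1/3^2 = 1/9

1/9


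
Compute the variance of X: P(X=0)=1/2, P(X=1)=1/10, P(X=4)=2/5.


E[X] = 17/10, E[X^2] = 13/2
Var(X) = E[X^2] - (E[X])^2 = 13/2 - (17/10)^2 = 361/100

361/100
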